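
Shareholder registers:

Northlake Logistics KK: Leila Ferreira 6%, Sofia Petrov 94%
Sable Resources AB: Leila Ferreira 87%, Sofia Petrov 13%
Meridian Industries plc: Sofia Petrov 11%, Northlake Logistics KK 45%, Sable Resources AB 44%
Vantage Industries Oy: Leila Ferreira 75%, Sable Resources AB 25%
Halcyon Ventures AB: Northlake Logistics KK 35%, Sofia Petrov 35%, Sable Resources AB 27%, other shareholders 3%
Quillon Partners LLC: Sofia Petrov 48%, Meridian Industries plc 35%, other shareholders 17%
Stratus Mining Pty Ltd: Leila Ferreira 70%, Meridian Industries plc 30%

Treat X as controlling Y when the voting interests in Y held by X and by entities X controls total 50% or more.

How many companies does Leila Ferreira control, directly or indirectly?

Leila holds 87% of Sable, so Leila controls Sable.
Leila and Sable together hold 75% + 25% = 100% of Vantage, so Leila controls Vantage.
Leila holds 70% of Stratus, so Leila controls Stratus.
No other company's threshold is met.
Leila controls 3 companies.

3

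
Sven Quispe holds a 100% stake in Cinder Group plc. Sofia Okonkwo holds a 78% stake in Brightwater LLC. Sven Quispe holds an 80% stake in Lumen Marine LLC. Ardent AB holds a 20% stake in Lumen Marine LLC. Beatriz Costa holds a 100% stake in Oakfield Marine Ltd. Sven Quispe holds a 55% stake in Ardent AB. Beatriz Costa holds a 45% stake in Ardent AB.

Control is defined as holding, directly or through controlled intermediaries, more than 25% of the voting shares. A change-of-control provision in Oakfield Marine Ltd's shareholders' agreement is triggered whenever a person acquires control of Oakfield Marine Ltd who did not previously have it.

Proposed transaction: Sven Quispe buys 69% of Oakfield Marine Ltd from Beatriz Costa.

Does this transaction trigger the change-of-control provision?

Yes

The purchase adds only to Sven's holdings (Beatriz's stake shrinks), so Sven is the only person who could newly come to control Oakfield.
Sven holds 55% of Ardent, so Sven controls Ardent.
Sven holds 100% of Cinder, so Sven controls Cinder.
Ardent and Sven together hold 20% + 80% = 100% of Lumen, so Sven controls Lumen.
Neither Sven nor any entity Sven controls holds any voting interest in Oakfield.
So before the transaction, Sven does not control Oakfield.
After the purchase, Sven holds 69% of Oakfield directly, and Beatriz's stake falls to 31%.
Sven holds 69% of Oakfield, so Sven controls Oakfield.
Sven did not control Oakfield before and does after, so the clause is triggered.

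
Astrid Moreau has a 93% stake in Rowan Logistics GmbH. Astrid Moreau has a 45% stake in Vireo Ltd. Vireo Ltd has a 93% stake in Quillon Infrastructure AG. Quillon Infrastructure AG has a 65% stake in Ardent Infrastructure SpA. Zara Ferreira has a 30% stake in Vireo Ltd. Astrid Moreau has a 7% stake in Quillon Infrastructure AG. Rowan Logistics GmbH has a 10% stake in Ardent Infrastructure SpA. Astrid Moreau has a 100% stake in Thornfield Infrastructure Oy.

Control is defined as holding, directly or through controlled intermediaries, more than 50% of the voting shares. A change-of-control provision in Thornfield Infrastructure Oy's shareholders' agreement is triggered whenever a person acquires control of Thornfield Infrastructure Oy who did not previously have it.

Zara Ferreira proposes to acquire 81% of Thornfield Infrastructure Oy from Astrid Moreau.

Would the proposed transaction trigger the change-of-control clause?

Yes

The purchase adds only to Zara's holdings (Astrid's stake shrinks), so Zara is the only person who could newly come to control Thornfield.
Zara's largest direct stake is 30% in Vireo, which does not meet the threshold, so Zara controls no company.
Neither Zara nor any entity Zara controls holds any voting interest in Thornfield.
So before the transaction, Zara does not control Thornfield.
After the purchase, Zara holds 81% of Thornfield directly, and Astrid's stake falls to 19%.
Zara holds 81% of Thornfield, so Zara controls Thornfield.
Zara did not control Thornfield before and does after, so the clause is triggered.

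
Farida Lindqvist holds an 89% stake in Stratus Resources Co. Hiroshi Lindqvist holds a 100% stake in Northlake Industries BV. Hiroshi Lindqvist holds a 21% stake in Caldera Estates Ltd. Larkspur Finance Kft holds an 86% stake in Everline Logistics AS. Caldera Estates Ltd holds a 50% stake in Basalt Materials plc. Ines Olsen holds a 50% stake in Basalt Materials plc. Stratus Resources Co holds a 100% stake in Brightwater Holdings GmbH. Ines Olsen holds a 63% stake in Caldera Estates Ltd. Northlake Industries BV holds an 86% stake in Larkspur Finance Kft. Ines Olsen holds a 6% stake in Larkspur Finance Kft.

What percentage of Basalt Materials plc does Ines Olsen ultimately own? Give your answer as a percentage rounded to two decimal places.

81.50%

Ines reaches Basalt along 2 paths.
Via Caldera: 63% × 50% = 31.5%.
Direct stake: 50% = 50%.
Total: 31.5% + 50% = 81.5%.
Rounded: 81.50%.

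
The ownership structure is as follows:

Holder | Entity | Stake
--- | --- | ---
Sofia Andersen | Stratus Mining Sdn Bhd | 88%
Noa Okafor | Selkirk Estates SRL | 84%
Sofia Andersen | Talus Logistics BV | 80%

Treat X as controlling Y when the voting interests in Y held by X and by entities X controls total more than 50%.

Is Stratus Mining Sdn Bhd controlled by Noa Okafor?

No

Noa holds 84% of Selkirk, so Noa controls Selkirk.
Neither Noa nor any entity Noa controls holds any voting interest in Stratus.
So Noa does not control Stratus.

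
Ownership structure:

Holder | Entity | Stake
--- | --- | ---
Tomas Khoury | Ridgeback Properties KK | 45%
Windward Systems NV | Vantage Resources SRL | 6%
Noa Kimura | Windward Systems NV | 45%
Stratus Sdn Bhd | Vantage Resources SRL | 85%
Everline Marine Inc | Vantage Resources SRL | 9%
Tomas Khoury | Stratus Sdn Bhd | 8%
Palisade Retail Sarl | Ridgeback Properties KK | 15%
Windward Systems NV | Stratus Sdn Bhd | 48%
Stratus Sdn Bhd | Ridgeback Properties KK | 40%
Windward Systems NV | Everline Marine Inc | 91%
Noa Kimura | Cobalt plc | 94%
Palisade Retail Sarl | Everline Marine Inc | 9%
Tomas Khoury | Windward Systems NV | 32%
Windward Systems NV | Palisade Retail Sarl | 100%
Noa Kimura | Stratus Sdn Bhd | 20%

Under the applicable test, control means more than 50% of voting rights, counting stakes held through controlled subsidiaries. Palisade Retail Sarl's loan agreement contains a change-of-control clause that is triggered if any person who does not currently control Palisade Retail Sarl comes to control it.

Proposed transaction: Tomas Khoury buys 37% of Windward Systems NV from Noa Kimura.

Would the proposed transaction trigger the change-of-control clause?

Yes

The purchase adds only to Tomas's holdings (Noa's stake shrinks), so Tomas is the only person who could newly come to control Palisade.
Tomas's largest direct stake is 45% in Ridgeback, which does not meet the threshold, so Tomas controls no company.
Neither Tomas nor any entity Tomas controls holds any voting interest in Palisade.
So before the transaction, Tomas does not control Palisade.
After the purchase, Tomas's direct stake in Windward rises to 32% + 37% = 69%, and Noa's stake falls to 8%.
Tomas holds 69% of Windward, so Tomas controls Windward.
Windward holds 100% of Palisade, so Tomas controls Palisade.
Tomas did not control Palisade before and does after, so the clause is triggered.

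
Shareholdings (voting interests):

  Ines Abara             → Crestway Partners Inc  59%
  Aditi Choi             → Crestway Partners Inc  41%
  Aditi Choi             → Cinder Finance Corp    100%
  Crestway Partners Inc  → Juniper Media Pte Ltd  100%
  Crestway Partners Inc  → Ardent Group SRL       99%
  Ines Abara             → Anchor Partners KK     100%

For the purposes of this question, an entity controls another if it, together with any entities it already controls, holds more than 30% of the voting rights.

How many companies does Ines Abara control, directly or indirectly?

4

Ines holds 100% of Anchor, so Ines controls Anchor.
Ines holds 59% of Crestway, so Ines controls Crestway.
Crestway holds 100% of Juniper, so Ines controls Juniper.
Crestway holds 99% of Ardent, so Ines controls Ardent.
No other company's threshold is met.
Ines controls 4 companies.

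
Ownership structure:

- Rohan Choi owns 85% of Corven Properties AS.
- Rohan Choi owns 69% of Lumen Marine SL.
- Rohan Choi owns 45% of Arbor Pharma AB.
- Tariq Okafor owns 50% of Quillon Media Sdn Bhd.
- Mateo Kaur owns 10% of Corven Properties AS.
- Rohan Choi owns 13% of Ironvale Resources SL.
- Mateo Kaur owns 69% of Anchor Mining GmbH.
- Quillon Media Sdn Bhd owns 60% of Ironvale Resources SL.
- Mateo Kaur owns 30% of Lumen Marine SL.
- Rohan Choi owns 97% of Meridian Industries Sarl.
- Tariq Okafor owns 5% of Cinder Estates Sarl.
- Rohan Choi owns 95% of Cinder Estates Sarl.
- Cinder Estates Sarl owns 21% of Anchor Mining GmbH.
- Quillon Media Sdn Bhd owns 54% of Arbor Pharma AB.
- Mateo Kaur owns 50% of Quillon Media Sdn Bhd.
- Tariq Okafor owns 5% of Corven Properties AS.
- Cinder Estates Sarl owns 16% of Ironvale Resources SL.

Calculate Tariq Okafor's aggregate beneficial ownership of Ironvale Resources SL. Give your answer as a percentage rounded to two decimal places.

Tariq reaches Ironvale along 2 paths.
Via Cinder: 5% × 16% = 0.8%.
Via Quillon: 50% × 60% = 30%.
Total: 0.8% + 30% = 30.8%.
Rounded: 30.80%.

30.80%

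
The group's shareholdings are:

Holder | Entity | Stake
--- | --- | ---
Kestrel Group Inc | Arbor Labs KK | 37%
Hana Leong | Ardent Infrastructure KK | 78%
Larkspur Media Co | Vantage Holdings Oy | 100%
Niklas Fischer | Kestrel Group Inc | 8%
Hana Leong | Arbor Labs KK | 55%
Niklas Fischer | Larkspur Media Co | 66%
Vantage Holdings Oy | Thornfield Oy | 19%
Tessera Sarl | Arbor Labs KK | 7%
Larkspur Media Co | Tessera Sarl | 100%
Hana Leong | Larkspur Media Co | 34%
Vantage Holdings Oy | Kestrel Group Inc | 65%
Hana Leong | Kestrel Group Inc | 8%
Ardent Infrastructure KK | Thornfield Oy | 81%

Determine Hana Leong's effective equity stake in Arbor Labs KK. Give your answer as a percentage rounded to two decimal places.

Hana reaches Arbor along 4 paths.
Via Larkspur → Tessera: 34% × 100% × 7% = 2.38%.
Via Kestrel: 8% × 37% = 2.96%.
Via Larkspur → Vantage → Kestrel: 34% × 100% × 65% × 37% = 8.177%.
Direct stake: 55% = 55%.
Total: 2.38% + 2.96% + 8.177% + 55% = 68.517%.
Rounded: 68.52%.

68.52%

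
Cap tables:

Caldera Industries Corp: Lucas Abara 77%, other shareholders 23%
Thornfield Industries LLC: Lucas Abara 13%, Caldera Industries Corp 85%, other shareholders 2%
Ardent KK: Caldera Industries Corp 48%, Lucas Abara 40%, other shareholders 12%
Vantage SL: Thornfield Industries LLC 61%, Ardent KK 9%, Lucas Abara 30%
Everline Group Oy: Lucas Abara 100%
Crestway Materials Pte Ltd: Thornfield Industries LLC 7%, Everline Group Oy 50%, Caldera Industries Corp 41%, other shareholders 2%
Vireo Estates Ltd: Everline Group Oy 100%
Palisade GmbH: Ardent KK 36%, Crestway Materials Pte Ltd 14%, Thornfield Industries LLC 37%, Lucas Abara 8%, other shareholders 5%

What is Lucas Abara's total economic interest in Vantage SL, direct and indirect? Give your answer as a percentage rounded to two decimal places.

Lucas reaches Vantage along 5 paths.
Via Thornfield: 13% × 61% = 7.93%.
Via Caldera → Thornfield: 77% × 85% × 61% = 39.9245%.
Via Caldera → Ardent: 77% × 48% × 9% = 3.3264%.
Via Ardent: 40% × 9% = 3.6%.
Direct stake: 30% = 30%.
Total: 7.93% + 39.9245% + 3.3264% + 3.6% + 30% = 84.7809%.
Rounded: 84.78%.

84.78%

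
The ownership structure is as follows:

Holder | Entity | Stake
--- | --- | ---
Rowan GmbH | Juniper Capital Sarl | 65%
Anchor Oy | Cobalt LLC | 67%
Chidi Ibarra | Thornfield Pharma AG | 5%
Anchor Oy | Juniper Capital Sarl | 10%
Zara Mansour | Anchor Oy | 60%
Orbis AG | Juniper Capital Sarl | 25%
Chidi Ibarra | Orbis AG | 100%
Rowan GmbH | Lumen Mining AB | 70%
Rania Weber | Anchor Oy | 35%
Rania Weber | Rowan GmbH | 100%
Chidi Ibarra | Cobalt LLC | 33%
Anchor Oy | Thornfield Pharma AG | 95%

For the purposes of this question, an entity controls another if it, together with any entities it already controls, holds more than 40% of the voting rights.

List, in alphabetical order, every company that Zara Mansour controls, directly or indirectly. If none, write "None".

Zara holds 60% of Anchor, so Zara controls Anchor.
Anchor holds 67% of Cobalt, so Zara controls Cobalt.
Anchor holds 95% of Thornfield, so Zara controls Thornfield.
No other company's threshold is met.

Anchor Oy, Cobalt LLC, Thornfield Pharma AG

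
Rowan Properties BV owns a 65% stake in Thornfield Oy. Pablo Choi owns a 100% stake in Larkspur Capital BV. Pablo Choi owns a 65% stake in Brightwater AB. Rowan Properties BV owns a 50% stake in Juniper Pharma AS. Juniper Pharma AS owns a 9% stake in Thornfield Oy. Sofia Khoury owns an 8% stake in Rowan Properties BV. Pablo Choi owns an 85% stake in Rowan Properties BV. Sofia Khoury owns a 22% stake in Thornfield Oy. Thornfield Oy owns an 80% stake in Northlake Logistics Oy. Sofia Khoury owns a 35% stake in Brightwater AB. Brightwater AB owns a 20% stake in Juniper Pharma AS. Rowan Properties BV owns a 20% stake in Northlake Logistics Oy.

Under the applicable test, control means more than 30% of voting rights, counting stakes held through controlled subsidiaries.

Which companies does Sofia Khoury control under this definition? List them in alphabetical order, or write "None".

Brightwater AB

Sofia holds 35% of Brightwater, so Sofia controls Brightwater.
No other company's threshold is met.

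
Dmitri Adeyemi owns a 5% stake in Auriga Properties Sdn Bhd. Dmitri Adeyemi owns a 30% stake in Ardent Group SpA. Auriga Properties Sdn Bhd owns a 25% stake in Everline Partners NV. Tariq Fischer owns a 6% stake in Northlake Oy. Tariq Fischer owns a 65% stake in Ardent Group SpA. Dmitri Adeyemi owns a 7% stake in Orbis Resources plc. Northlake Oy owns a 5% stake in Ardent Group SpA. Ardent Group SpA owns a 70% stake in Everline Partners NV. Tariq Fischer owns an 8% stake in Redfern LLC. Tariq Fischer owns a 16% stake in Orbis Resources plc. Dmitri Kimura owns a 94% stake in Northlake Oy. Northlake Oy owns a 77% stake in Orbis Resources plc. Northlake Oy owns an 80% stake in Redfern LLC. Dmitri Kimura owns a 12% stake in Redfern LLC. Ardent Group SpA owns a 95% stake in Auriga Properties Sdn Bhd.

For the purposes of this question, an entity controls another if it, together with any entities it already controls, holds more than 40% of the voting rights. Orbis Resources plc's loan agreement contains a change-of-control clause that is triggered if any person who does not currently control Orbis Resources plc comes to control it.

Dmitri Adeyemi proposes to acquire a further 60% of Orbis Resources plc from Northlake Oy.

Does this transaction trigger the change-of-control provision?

The purchase adds only to Dmitri Adeyemi's holdings (Northlake's stake shrinks), so Dmitri Adeyemi is the only person who could newly come to control Orbis.
Dmitri Adeyemi's largest direct stake is 30% in Ardent, which does not meet the threshold, so Dmitri Adeyemi controls no company.
In Orbis, Dmitri Adeyemi's side holds only 7%, not > 40%.
So before the transaction, Dmitri Adeyemi does not control Orbis.
After the purchase, Dmitri Adeyemi's direct stake in Orbis rises to 7% + 60% = 67%, and Northlake's stake falls to 17%.
Dmitri Adeyemi holds 67% of Orbis, so Dmitri Adeyemi controls Orbis.
Dmitri Adeyemi did not control Orbis before and does after, so the clause is triggered.

Yes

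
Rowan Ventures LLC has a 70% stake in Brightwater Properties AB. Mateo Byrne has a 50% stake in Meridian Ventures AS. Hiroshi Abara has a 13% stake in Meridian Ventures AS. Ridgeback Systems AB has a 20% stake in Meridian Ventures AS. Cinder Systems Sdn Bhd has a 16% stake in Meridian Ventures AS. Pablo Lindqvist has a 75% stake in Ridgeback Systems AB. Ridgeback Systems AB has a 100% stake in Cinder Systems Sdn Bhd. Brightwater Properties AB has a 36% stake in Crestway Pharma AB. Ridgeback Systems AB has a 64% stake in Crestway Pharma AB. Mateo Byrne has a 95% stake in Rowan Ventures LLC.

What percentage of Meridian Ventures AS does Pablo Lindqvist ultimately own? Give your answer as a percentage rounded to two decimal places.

27.00%

Pablo reaches Meridian along 2 paths.
Via Ridgeback: 75% × 20% = 15%.
Via Ridgeback → Cinder: 75% × 100% × 16% = 12%.
Total: 15% + 12% = 27%.
Rounded: 27.00%.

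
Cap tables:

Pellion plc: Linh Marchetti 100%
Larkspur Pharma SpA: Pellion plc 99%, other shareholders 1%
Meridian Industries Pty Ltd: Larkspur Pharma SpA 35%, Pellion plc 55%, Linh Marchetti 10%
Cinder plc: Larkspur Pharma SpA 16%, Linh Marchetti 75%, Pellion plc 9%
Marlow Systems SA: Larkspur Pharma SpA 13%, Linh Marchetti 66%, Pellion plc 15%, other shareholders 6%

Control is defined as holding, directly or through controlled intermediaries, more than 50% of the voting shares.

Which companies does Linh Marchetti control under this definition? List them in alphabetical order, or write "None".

Linh holds 100% of Pellion, so Linh controls Pellion.
Pellion holds 99% of Larkspur, so Linh controls Larkspur.
Larkspur and Pellion and Linh together hold 35% + 55% + 10% = 100% of Meridian, so Linh controls Meridian.
Larkspur and Linh and Pellion together hold 16% + 75% + 9% = 100% of Cinder, so Linh controls Cinder.
Larkspur and Linh and Pellion together hold 13% + 66% + 15% = 94% of Marlow, so Linh controls Marlow.

Cinder plc, Larkspur Pharma SpA, Marlow Systems SA, Meridian Industries Pty Ltd, Pellion plc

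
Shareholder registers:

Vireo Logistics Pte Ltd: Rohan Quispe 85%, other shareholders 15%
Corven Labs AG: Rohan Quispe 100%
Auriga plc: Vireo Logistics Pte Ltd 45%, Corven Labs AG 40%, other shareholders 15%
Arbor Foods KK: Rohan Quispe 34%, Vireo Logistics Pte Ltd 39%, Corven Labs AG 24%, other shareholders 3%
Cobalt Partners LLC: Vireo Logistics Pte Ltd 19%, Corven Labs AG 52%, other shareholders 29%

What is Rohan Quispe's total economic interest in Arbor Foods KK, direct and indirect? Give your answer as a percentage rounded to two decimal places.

91.15%

Rohan reaches Arbor along 3 paths.
Direct stake: 34% = 34%.
Via Vireo: 85% × 39% = 33.15%.
Via Corven: 100% × 24% = 24%.
Total: 34% + 33.15% + 24% = 91.15%.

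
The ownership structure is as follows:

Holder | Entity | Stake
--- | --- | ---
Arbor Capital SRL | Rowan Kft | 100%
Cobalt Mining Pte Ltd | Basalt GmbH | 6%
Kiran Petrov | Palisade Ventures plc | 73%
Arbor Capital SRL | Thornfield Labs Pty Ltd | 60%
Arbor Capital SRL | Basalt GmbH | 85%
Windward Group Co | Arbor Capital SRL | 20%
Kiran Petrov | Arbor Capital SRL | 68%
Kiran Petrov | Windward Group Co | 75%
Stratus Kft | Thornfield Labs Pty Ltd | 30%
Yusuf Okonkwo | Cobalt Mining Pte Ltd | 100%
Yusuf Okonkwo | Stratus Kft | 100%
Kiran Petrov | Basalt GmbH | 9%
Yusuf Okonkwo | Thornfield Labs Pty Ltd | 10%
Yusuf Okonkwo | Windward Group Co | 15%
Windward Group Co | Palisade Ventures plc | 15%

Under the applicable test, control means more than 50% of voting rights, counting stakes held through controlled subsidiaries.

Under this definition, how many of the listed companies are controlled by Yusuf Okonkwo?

2

Yusuf holds 100% of Stratus, so Yusuf controls Stratus.
Yusuf holds 100% of Cobalt, so Yusuf controls Cobalt.
No other company's threshold is met.
Yusuf controls 2 companies.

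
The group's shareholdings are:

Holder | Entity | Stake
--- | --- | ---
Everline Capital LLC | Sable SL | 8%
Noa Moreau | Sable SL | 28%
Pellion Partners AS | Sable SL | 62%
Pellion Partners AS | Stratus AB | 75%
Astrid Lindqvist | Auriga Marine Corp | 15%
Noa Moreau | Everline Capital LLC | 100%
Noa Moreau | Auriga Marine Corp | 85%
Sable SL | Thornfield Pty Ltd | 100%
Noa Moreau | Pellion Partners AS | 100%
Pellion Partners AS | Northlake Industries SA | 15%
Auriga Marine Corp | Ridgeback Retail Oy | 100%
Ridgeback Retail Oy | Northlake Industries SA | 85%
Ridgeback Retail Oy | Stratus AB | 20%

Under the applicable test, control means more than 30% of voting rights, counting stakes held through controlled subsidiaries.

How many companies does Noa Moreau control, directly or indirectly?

8

Noa holds 100% of Pellion, so Noa controls Pellion.
Noa holds 85% of Auriga, so Noa controls Auriga.
Noa holds 100% of Everline, so Noa controls Everline.
Noa and Pellion and Everline together hold 28% + 62% + 8% = 98% of Sable, so Noa controls Sable.
Auriga holds 100% of Ridgeback, so Noa controls Ridgeback.
Pellion and Ridgeback together hold 75% + 20% = 95% of Stratus, so Noa controls Stratus.
Sable holds 100% of Thornfield, so Noa controls Thornfield.
Ridgeback and Pellion together hold 85% + 15% = 100% of Northlake, so Noa controls Northlake.
Noa controls 8 companies.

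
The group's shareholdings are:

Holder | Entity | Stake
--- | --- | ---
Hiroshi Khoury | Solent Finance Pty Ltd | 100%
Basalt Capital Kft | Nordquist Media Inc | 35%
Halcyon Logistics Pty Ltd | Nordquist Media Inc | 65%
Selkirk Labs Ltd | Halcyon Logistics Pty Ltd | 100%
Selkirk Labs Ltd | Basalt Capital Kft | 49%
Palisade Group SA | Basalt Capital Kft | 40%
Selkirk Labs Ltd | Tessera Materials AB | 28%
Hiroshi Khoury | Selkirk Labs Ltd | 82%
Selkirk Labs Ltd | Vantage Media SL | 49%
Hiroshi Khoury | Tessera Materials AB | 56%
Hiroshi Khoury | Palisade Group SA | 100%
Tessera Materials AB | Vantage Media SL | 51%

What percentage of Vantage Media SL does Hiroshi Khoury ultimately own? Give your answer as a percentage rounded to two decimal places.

Hiroshi reaches Vantage along 3 paths.
Via Tessera: 56% × 51% = 28.56%.
Via Selkirk → Tessera: 82% × 28% × 51% = 11.7096%.
Via Selkirk: 82% × 49% = 40.18%.
Total: 28.56% + 11.7096% + 40.18% = 80.4496%.
Rounded: 80.45%.

80.45%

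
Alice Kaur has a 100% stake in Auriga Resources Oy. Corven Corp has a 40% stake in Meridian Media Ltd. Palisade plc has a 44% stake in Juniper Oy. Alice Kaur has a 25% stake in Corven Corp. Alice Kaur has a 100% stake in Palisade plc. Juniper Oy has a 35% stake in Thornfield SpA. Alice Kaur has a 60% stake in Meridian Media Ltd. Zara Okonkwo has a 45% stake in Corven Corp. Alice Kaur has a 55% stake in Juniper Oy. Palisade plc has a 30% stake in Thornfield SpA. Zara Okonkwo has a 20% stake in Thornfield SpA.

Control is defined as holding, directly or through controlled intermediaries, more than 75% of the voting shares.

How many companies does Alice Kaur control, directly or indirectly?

3

Alice holds 100% of Palisade, so Alice controls Palisade.
Palisade and Alice together hold 44% + 55% = 99% of Juniper, so Alice controls Juniper.
Alice holds 100% of Auriga, so Alice controls Auriga.
No other company's threshold is met.
Alice controls 3 companies.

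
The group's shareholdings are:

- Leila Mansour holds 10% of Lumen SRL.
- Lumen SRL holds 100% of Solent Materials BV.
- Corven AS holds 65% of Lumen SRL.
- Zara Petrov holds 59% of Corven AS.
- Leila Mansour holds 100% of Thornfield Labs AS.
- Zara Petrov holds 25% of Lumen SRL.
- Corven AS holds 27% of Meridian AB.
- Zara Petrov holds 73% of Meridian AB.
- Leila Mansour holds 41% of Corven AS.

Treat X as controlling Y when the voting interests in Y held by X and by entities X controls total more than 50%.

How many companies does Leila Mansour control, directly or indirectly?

Leila holds 100% of Thornfield, so Leila controls Thornfield.
No other company's threshold is met.
Leila controls 1 company.

1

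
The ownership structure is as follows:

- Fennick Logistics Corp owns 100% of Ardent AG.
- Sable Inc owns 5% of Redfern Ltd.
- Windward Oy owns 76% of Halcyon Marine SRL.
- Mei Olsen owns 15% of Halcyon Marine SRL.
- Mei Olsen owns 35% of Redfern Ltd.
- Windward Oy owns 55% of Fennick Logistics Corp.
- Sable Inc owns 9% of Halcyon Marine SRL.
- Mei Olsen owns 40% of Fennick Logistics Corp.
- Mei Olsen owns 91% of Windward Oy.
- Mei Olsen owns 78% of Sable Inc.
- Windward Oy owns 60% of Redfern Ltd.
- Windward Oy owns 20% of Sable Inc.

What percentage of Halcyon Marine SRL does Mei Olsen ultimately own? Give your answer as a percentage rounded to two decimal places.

92.82%

Mei reaches Halcyon along 4 paths.
Direct stake: 15% = 15%.
Via Windward: 91% × 76% = 69.16%.
Via Windward → Sable: 91% × 20% × 9% = 1.638%.
Via Sable: 78% × 9% = 7.02%.
Total: 15% + 69.16% + 1.638% + 7.02% = 92.818%.
Rounded: 92.82%.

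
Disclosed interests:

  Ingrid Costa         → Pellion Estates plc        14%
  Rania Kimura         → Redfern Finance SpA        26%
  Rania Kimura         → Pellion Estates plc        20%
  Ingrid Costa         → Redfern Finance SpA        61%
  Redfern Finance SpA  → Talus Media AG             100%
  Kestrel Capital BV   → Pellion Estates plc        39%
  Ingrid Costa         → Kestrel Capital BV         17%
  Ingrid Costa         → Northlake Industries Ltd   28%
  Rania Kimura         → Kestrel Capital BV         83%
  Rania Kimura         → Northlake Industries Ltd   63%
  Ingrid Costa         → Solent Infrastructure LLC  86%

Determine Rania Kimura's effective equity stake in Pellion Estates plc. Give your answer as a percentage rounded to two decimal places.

Rania reaches Pellion along 2 paths.
Via Kestrel: 83% × 39% = 32.37%.
Direct stake: 20% = 20%.
Total: 32.37% + 20% = 52.37%.

52.37%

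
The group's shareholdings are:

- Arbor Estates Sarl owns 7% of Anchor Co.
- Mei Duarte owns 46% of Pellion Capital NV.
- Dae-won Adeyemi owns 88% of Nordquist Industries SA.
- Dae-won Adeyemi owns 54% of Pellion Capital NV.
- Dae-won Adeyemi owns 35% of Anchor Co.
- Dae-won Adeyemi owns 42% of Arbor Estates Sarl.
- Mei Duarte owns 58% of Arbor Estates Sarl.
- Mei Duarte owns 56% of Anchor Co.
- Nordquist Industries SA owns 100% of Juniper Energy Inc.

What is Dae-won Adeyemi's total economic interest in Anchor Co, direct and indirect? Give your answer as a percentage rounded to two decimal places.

Dae-won reaches Anchor along 2 paths.
Direct stake: 35% = 35%.
Via Arbor: 42% × 7% = 2.94%.
Total: 35% + 2.94% = 37.94%.

37.94%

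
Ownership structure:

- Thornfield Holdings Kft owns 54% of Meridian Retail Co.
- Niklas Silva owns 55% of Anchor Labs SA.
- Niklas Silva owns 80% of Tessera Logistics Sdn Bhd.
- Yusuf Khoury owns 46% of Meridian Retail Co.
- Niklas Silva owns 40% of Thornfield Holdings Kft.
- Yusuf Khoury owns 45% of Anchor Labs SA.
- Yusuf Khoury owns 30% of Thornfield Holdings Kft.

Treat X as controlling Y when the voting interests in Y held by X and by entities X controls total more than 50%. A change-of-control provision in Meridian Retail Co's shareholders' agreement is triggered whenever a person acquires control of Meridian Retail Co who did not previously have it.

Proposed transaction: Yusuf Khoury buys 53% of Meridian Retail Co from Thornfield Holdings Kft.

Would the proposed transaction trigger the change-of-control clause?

The purchase adds only to Yusuf's holdings (Thornfield's stake shrinks), so Yusuf is the only person who could newly come to control Meridian.
Yusuf's largest direct stake is 46% in Meridian, which does not meet the threshold, so Yusuf controls no company.
In Meridian, Yusuf's side holds only 46%, not > 50%.
So before the transaction, Yusuf does not control Meridian.
After the purchase, Yusuf's direct stake in Meridian rises to 46% + 53% = 99%, and Thornfield's stake falls to 1%.
Yusuf holds 99% of Meridian, so Yusuf controls Meridian.
Yusuf did not control Meridian before and does after, so the clause is triggered.

Yes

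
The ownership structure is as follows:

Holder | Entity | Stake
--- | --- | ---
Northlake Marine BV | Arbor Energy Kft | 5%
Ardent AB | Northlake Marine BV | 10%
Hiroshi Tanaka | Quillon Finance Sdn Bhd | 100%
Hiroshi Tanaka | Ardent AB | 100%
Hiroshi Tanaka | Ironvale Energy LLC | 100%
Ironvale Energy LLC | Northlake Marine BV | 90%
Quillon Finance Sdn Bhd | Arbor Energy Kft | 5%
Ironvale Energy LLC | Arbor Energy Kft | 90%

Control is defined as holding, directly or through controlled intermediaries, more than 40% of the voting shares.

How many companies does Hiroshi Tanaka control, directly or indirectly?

5

Hiroshi holds 100% of Ironvale, so Hiroshi controls Ironvale.
Hiroshi holds 100% of Ardent, so Hiroshi controls Ardent.
Ardent and Ironvale together hold 10% + 90% = 100% of Northlake, so Hiroshi controls Northlake.
Hiroshi holds 100% of Quillon, so Hiroshi controls Quillon.
Quillon and Ironvale and Northlake together hold 5% + 90% + 5% = 100% of Arbor, so Hiroshi controls Arbor.
Hiroshi controls 5 companies.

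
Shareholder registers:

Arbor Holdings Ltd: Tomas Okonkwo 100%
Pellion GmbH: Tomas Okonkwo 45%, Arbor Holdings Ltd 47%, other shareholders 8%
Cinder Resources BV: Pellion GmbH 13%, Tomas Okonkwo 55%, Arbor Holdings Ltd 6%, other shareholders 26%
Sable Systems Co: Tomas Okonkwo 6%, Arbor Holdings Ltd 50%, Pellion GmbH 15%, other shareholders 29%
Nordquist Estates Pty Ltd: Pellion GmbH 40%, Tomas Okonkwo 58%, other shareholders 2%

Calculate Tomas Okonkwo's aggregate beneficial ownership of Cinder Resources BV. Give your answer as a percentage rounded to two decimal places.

72.96%

Tomas reaches Cinder along 4 paths.
Via Pellion: 45% × 13% = 5.85%.
Via Arbor → Pellion: 100% × 47% × 13% = 6.11%.
Direct stake: 55% = 55%.
Via Arbor: 100% × 6% = 6%.
Total: 5.85% + 6.11% + 55% + 6% = 72.96%.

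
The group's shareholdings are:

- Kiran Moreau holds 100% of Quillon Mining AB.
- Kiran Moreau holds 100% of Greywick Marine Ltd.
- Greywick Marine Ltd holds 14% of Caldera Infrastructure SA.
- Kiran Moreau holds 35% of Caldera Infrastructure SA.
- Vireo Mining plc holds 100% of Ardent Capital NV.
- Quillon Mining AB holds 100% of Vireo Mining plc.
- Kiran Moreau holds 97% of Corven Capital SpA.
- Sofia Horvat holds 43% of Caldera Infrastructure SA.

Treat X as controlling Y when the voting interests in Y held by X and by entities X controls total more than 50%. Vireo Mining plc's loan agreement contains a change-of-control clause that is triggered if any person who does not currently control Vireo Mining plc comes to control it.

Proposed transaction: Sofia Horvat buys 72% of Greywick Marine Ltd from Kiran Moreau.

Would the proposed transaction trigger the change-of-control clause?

No

The purchase adds only to Sofia's holdings (Kiran's stake shrinks), so Sofia is the only person who could newly come to control Vireo.
Sofia's largest direct stake is 43% in Caldera, which does not meet the threshold, so Sofia controls no company.
Neither Sofia nor any entity Sofia controls holds any voting interest in Vireo.
So before the transaction, Sofia does not control Vireo.
After the purchase, Sofia holds 72% of Greywick directly, and Kiran's stake falls to 28%.
Sofia holds 72% of Greywick, so Sofia controls Greywick.
Sofia and Greywick together hold 43% + 14% = 57% of Caldera, so Sofia controls Caldera.
After the transaction, neither Sofia nor any entity Sofia controls holds a voting interest in Vireo, so Sofia still does not control it.
No new person acquires control, so the clause is not triggered.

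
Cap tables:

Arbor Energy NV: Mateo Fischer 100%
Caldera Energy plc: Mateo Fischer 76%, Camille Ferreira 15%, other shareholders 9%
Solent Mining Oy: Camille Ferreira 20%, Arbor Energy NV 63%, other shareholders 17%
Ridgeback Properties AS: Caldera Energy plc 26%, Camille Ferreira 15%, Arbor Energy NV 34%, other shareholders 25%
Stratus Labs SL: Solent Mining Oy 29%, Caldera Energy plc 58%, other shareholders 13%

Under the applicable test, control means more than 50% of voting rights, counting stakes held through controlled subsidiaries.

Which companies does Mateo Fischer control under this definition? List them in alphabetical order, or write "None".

Mateo holds 100% of Arbor, so Mateo controls Arbor.
Mateo holds 76% of Caldera, so Mateo controls Caldera.
Arbor holds 63% of Solent, so Mateo controls Solent.
Caldera and Arbor together hold 26% + 34% = 60% of Ridgeback, so Mateo controls Ridgeback.
Solent and Caldera together hold 29% + 58% = 87% of Stratus, so Mateo controls Stratus.

Arbor Energy NV, Caldera Energy plc, Ridgeback Properties AS, Solent Mining Oy, Stratus Labs SL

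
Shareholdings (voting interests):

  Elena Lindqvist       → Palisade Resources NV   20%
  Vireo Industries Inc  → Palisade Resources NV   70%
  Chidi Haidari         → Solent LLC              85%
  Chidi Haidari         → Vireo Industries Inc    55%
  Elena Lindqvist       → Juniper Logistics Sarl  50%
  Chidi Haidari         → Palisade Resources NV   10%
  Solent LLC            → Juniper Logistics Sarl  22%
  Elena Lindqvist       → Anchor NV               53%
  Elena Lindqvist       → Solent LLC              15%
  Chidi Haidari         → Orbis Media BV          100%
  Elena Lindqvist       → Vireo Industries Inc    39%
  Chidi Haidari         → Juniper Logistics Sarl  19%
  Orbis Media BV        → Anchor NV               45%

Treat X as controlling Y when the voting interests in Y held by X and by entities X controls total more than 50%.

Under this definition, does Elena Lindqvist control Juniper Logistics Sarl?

Elena holds 53% of Anchor, so Elena controls Anchor.
In Juniper, Elena's side holds only 50%, not > 50%.
So Elena does not control Juniper.

No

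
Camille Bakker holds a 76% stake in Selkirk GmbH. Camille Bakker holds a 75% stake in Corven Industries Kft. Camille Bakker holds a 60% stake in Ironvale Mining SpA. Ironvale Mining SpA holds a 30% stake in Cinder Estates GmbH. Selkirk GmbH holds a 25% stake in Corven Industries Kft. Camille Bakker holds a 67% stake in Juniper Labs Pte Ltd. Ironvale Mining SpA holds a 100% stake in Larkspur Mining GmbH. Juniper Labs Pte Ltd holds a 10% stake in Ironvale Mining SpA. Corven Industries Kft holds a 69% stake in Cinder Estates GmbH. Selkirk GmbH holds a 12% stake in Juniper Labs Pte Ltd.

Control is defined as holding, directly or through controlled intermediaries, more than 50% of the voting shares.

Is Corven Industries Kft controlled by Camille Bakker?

Camille holds 76% of Selkirk, so Camille controls Selkirk.
Camille and Selkirk together hold 75% + 25% = 100% of Corven, so Camille controls Corven.

Yes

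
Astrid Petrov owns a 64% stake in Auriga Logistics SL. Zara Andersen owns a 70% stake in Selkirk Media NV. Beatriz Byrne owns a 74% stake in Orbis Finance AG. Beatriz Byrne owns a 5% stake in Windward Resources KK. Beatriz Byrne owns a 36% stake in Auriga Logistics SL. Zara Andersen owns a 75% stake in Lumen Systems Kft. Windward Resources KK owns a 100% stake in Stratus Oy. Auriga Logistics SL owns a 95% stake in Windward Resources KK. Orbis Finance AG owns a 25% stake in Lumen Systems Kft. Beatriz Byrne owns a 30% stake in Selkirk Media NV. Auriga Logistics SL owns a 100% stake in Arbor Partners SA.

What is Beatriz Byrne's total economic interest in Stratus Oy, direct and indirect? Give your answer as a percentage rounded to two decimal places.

Beatriz reaches Stratus along 2 paths.
Via Windward: 5% × 100% = 5%.
Via Auriga → Windward: 36% × 95% × 100% = 34.2%.
Total: 5% + 34.2% = 39.2%.
Rounded: 39.20%.

39.20%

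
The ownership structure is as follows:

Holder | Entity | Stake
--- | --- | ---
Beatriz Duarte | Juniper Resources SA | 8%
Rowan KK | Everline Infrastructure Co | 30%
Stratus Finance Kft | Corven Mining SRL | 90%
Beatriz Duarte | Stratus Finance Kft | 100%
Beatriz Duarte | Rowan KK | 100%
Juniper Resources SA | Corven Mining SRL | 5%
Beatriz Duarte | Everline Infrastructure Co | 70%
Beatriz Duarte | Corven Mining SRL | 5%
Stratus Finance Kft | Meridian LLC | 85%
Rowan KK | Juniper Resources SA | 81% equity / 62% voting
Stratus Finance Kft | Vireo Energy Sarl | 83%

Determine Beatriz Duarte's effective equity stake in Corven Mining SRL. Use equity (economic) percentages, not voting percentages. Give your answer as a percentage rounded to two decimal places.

99.45%

Beatriz reaches Corven along 4 paths.
Via Juniper: 8% × 5% = 0.4%.
Via Rowan → Juniper: 100% × 81% × 5% = 4.05%.
Direct stake: 5% = 5%.
Via Stratus: 100% × 90% = 90%.
Total: 0.4% + 4.05% + 5% + 90% = 99.45%.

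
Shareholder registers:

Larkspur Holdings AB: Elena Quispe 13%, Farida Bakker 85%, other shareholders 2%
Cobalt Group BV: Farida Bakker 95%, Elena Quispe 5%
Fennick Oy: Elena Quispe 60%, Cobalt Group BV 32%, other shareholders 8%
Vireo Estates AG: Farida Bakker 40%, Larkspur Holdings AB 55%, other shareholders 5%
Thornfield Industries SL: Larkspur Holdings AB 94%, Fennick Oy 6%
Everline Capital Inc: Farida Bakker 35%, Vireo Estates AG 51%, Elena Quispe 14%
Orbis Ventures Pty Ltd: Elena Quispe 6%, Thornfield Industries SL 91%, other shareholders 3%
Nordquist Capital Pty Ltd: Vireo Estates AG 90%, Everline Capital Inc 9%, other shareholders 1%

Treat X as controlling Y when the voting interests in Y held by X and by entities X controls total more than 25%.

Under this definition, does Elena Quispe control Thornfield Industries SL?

Elena holds 60% of Fennick, so Elena controls Fennick.
In Thornfield, Elena's side holds only 6%, not > 25%.
So Elena does not control Thornfield.

No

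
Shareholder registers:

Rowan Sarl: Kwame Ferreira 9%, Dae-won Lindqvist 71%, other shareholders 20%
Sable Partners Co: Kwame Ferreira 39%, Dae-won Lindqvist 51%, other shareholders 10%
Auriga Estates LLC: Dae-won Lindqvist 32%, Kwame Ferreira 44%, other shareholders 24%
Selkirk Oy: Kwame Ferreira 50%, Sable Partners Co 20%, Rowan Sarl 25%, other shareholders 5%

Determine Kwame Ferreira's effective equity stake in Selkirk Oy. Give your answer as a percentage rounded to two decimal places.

60.05%

Kwame reaches Selkirk along 3 paths.
Direct stake: 50% = 50%.
Via Sable: 39% × 20% = 7.8%.
Via Rowan: 9% × 25% = 2.25%.
Total: 50% + 7.8% + 2.25% = 60.05%.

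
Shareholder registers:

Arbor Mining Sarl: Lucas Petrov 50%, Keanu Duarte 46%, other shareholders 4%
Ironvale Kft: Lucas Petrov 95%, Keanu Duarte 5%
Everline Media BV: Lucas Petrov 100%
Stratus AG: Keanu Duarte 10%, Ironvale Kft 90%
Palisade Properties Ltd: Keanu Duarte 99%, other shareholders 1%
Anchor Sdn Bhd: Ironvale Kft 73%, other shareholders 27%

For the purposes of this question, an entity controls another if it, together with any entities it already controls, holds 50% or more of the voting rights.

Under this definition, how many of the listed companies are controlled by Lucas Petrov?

5

Lucas holds 50% of Arbor, so Lucas controls Arbor.
Lucas holds 95% of Ironvale, so Lucas controls Ironvale.
Lucas holds 100% of Everline, so Lucas controls Everline.
Ironvale holds 90% of Stratus, so Lucas controls Stratus.
Ironvale holds 73% of Anchor, so Lucas controls Anchor.
No other company's threshold is met.
Lucas controls 5 companies.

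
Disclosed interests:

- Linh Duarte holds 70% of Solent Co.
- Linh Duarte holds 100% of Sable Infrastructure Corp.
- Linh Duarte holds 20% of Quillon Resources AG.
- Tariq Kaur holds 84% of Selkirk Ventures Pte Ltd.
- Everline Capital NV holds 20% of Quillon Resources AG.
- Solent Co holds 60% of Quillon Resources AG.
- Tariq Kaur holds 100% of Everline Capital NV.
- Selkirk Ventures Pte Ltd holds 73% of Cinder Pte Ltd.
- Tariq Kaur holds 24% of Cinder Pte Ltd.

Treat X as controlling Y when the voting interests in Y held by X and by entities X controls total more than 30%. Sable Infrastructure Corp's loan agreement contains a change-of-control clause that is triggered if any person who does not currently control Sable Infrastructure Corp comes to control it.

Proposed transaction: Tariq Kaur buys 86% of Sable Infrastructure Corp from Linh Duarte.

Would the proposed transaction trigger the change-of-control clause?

Yes

The purchase adds only to Tariq's holdings (Linh's stake shrinks), so Tariq is the only person who could newly come to control Sable.
Tariq holds 100% of Everline, so Tariq controls Everline.
Tariq holds 84% of Selkirk, so Tariq controls Selkirk.
Tariq and Selkirk together hold 24% + 73% = 97% of Cinder, so Tariq controls Cinder.
Neither Tariq nor any entity Tariq controls holds any voting interest in Sable.
So before the transaction, Tariq does not control Sable.
After the purchase, Tariq holds 86% of Sable directly, and Linh's stake falls to 14%.
Tariq holds 86% of Sable, so Tariq controls Sable.
Tariq did not control Sable before and does after, so the clause is triggered.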